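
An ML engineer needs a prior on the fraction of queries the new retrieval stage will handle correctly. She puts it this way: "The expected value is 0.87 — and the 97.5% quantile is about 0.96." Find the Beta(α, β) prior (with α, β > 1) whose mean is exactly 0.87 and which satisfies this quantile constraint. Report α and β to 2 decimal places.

With mean 0.87 fixed, write α = 0.87s, β = 0.13s where s = α+β.
Need P(θ < 0.96) = 0.975 under Beta(0.87s, 0.13s). Normal approximation: (q−m)/√(m(1−m)/s) ≈ z_{0.975} = 1.96, so s ≈ 0.87·0.13·(1.96)²/(0.96−0.87)² = 53.6.
At s = 53.6: P(θ<0.96) ≈ 0.995. Adjusting to match 0.975 gives s ≈ 32.96.
So α = 0.87·32.96 ≈ 28.67, β = 0.13·32.96 ≈ 4.28.

α ≈ 28.67, β ≈ 4.28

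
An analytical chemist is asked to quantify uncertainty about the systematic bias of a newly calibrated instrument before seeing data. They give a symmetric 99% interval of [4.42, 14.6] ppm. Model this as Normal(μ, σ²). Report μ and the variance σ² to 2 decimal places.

A symmetric 99% interval runs μ ± z·σ with z = 2.576.
Half-width = 5.09, so σ = 5.09/2.576 = 1.976 and σ² = 3.90.
μ is the interval midpoint, 9.51.

μ = 9.51, σ² = 3.90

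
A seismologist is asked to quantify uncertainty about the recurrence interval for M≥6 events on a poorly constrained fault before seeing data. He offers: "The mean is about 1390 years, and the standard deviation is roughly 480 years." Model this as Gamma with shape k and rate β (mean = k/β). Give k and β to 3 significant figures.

For Gamma(k, rate β): mean = k/β, variance = k/β², so CV = 1/√k.
CV = SD/mean = 480/1390 = 0.3453, hence k = 1/CV² = 8.39.
Then β = k/mean = 8.39/1390 = 0.00603.

k ≈ 8.39, β ≈ 0.00603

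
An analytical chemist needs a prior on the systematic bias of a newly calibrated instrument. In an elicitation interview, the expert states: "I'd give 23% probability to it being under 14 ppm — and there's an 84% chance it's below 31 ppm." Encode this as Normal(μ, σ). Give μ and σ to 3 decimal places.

For Normal(μ,σ), the p-quantile is μ + z_p·σ. Here z_{0.23} = -0.7388, z_{0.84} = 0.9945.
So 14 = μ − 0.7388σ and 31 = μ + 0.9945σ.
Subtracting: σ = (31 − 14)/(0.9945 − (-0.7388)) = 9.808.
Then μ = 14 − (-0.7388)·9.808 = 21.247.

μ = 21.247, σ = 9.808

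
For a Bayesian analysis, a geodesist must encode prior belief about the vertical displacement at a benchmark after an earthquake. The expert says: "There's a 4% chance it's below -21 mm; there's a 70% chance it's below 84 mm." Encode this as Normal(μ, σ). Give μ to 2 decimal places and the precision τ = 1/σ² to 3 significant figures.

For Normal(μ,σ), the p-quantile is μ + z_p·σ. Here z_{0.04} = -1.751, z_{0.7} = 0.5244.
So -21 = μ − 1.751σ and 84 = μ + 0.5244σ.
Subtracting: σ = (84 − -21)/(0.5244 − (-1.751)) = 46.15.
Then μ = -21 − (-1.751)·46.15 = 59.80.
Precision τ = 1/σ² = 1/46.15² = 0.000469.

μ = 59.80, τ = 0.000469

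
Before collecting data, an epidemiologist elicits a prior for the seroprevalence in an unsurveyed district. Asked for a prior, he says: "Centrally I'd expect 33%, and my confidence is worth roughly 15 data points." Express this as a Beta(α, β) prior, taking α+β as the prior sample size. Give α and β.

α = 4.95, β = 10.05

Under the effective-sample-size interpretation, Beta(α, β) has prior mean α/(α+β) and prior sample size α+β.
So α+β = 15 and α/(α+β) = 0.33, giving α = 0.33·15 = 4.95 and β = 15 − 4.95 = 10.05.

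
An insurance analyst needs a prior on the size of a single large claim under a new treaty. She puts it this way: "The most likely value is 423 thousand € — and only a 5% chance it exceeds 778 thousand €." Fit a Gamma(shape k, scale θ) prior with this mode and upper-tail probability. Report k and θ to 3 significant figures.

Gamma(k,θ) with k>1 has mode (k−1)θ, so θ = 423/(k−1).
Need P(X < 778) = 0.95 with θ tied to k this way. Start at k = 2, θ = 423: P(X<778) ≈ 0.549.
Too low — raise k to concentrate. Iterating converges to k ≈ 8.5.
Then θ = 423/(8.5−1) ≈ 56.4.

k ≈ 8.5, θ ≈ 56.4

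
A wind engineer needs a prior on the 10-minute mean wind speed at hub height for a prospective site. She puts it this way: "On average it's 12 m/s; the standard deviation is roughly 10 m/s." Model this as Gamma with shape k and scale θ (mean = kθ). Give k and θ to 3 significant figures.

For Gamma(k, scale θ): mean = kθ, variance = kθ², so CV = 1/√k.
CV = SD/mean = 10/12 = 0.8333, hence k = 1/CV² = 1.44.
Then θ = mean/k = 12/1.44 = 8.33.

k ≈ 1.44, θ ≈ 8.33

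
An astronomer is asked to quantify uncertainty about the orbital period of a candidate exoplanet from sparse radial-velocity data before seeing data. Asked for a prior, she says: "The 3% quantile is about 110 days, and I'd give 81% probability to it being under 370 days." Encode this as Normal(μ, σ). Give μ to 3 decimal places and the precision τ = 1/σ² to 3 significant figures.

μ = 287.260, τ = 0.000113

For Normal(μ,σ), the p-quantile is μ + z_p·σ. Here z_{0.03} = -1.881, z_{0.81} = 0.8779.
So 110 = μ − 1.881σ and 370 = μ + 0.8779σ.
Subtracting: σ = (370 − 110)/(0.8779 − (-1.881)) = 94.248.
Then μ = 110 − (-1.881)·94.248 = 287.260.
Precision τ = 1/σ² = 1/94.25² = 0.000113.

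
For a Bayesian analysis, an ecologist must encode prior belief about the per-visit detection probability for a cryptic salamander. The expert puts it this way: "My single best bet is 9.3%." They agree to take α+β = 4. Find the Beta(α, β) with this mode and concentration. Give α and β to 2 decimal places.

For α,β > 1 the Beta mode is (α−1)/(α+β−2). With α+β = 4, the mode is (α−1)/2.
Set (α−1)/2 = 0.093 → α = 1 + 0.093·2 = 1.19.
β = 4 − α = 2.81.

α = 1.19, β = 2.81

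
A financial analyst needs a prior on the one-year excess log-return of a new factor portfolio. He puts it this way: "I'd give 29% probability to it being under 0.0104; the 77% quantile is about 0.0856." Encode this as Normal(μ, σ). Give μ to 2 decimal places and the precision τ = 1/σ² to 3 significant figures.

The p-quantile of Normal(μ,σ) is μ + z_p·σ, with z_{0.29} = -0.5534 and z_{0.77} = 0.7388.
Eliminate σ: μ = (z₂·x₁ − z₁·x₂)/(z₂ − z₁) = (0.7388·0.0104 − (-0.5534)·0.0856)/1.292 = 0.04.
Then σ = (x₂ − x₁)/(z₂ − z₁) = (0.0856 − 0.0104)/1.292 = 0.06.
Precision τ = 1/σ² = 1/0.05819² = 295.

μ = 0.04, τ = 295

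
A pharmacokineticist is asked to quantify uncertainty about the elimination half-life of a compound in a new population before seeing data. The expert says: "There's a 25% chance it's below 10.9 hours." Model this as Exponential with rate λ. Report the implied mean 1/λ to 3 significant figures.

mean ≈ 37.9 hours

P(T < 10.9) = 1 − e^(−λ·10.9) = 0.25, so λ = −ln(1−0.25)/10.9 = −ln(0.75)/10.9 = 0.0264.
Mean = 1/λ = 37.9 hours.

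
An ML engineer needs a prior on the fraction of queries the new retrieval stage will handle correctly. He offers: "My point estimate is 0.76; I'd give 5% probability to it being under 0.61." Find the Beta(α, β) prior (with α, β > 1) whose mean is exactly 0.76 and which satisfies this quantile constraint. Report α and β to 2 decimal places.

α ≈ 18.79, β ≈ 5.93

With mean 0.76 fixed, write α = 0.76s, β = 0.24s where s = α+β.
Need P(θ < 0.61) = 0.05 under Beta(0.76s, 0.24s). Normal approximation: (q−m)/√(m(1−m)/s) ≈ z_{0.05} = -1.64, so s ≈ 0.76·0.24·(-1.64)²/(0.61−0.76)² = 21.9.
At s = 21.9: P(θ<0.61) ≈ 0.060. Adjusting to match 0.05 gives s ≈ 24.72.
So α = 0.76·24.72 ≈ 18.79, β = 0.24·24.72 ≈ 5.93.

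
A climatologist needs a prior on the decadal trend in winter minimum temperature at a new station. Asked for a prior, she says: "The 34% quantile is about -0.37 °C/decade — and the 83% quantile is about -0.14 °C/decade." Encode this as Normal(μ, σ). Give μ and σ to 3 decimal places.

The p-quantile of Normal(μ,σ) is μ + z_p·σ, with z_{0.34} = -0.4125 and z_{0.83} = 0.9542.
Eliminate σ: μ = (z₂·x₁ − z₁·x₂)/(z₂ − z₁) = (0.9542·-0.37 − (-0.4125)·-0.14)/1.367 = -0.301.
Then σ = (x₂ − x₁)/(z₂ − z₁) = (-0.14 − -0.37)/1.367 = 0.168.

μ = -0.301, σ = 0.168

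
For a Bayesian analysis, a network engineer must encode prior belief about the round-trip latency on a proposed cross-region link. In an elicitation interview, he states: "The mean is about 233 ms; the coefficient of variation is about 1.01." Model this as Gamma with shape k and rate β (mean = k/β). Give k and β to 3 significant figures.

k ≈ 0.98, β ≈ 0.00421

For Gamma(k, rate β): mean = k/β, variance = k/β², so CV = 1/√k.
CV = 1.01, hence k = 1/CV² = 0.98.
Then β = k/mean = 0.98/233 = 0.00421.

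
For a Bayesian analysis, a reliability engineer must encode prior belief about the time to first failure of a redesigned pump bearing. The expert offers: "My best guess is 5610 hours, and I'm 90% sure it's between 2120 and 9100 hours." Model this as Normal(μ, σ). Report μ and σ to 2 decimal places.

A symmetric 90% interval runs μ ± z·σ with z = 1.645.
Half-width = 3490, so σ = 3490/1.645 = 2121.77.
μ is the stated best guess, 5610.00.

μ = 5610.00, σ = 2121.77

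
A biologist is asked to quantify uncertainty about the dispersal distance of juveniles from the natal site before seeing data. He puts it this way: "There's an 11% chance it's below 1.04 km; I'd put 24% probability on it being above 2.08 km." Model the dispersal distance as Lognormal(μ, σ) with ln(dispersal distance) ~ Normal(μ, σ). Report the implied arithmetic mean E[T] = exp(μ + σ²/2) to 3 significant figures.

E[T] ≈ 1.72 km

If T ~ Lognormal(μ,σ) then ln T ~ Normal(μ,σ), so the p-quantile of ln T is μ + z_p·σ.
ln(1.04) = 0.03922 and ln(2.08) = 0.7324; z_{0.11} = -1.227, z_{0.76} = 0.7063.
σ = (0.7324 − 0.03922)/(0.7063 − (-1.227)) = 0.359.
μ = 0.03922 − (-1.227)·0.359 = 0.479.
E[T] = exp(μ + σ²/2) = exp(0.479 + 0.0643) = 1.72 km.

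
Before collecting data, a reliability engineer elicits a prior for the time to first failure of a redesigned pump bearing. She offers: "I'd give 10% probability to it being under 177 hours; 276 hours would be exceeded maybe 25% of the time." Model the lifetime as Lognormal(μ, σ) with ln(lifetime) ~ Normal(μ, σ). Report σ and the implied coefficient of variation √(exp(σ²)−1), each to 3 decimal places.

If T ~ Lognormal(μ,σ) then ln T ~ Normal(μ,σ), so the p-quantile of ln T is μ + z_p·σ.
ln(177) = 5.176 and ln(276) = 5.62; z_{0.1} = -1.282, z_{0.75} = 0.6745.
σ = (5.62 − 5.176)/(0.6745 − (-1.282)) = 0.227.
μ = 5.176 − (-1.282)·0.227 = 5.467.
CV = √(exp(σ²)−1) = √(exp(0.0516)−1) = 0.230.

σ ≈ 0.227, CV ≈ 0.230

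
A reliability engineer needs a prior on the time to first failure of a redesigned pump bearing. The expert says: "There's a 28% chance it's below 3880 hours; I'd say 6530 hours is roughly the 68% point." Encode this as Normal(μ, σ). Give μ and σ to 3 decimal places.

μ = 5350.224, σ = 2522.511

The p-quantile of Normal(μ,σ) is μ + z_p·σ, with z_{0.28} = -0.5828 and z_{0.68} = 0.4677.
Eliminate σ: μ = (z₂·x₁ − z₁·x₂)/(z₂ − z₁) = (0.4677·3880 − (-0.5828)·6530)/1.051 = 5350.224.
Then σ = (x₂ − x₁)/(z₂ − z₁) = (6530 − 3880)/1.051 = 2522.511.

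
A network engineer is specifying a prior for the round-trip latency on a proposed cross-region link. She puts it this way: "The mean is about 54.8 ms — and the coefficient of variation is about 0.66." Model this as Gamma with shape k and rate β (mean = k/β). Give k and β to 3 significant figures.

k ≈ 2.3, β ≈ 0.0419

For Gamma(k, rate β): mean = k/β, variance = k/β², so CV = 1/√k.
CV = 0.66, hence k = 1/CV² = 2.3.
Then β = k/mean = 2.3/54.8 = 0.0419.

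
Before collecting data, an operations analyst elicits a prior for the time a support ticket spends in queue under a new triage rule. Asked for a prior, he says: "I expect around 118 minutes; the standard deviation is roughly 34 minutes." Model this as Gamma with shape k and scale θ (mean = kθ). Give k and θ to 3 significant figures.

For Gamma(k, scale θ): mean = kθ, variance = kθ², so CV = 1/√k.
CV = SD/mean = 34/118 = 0.2881, hence k = 1/CV² = 12.
Then θ = mean/k = 118/12 = 9.8.

k ≈ 12, θ ≈ 9.8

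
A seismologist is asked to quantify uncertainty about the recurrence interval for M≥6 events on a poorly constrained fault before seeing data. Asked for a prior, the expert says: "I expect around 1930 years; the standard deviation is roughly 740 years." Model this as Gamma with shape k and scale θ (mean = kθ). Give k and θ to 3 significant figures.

For Gamma(k, scale θ): mean = kθ, variance = kθ², so CV = 1/√k.
CV = SD/mean = 740/1930 = 0.3834, hence k = 1/CV² = 6.8.
Then θ = mean/k = 1930/6.8 = 284.

k ≈ 6.8, θ ≈ 284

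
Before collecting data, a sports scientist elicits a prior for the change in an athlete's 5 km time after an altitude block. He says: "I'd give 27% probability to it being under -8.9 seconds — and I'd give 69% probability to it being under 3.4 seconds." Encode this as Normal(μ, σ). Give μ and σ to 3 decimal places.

μ = -2.101, σ = 11.094

For Normal(μ,σ), the p-quantile is μ + z_p·σ. Here z_{0.27} = -0.6128, z_{0.69} = 0.4959.
So -8.9 = μ − 0.6128σ and 3.4 = μ + 0.4959σ.
Subtracting: σ = (3.4 − -8.9)/(0.4959 − (-0.6128)) = 11.094.
Then μ = -8.9 − (-0.6128)·11.094 = -2.101.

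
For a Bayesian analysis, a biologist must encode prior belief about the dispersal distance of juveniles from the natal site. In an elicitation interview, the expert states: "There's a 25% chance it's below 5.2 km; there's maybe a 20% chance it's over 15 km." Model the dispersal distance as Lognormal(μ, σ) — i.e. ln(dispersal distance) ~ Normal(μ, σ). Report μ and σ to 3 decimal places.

If T ~ Lognormal(μ,σ) then ln T ~ Normal(μ,σ), so the p-quantile of ln T is μ + z_p·σ.
ln(5.2) = 1.649 and ln(15) = 2.708; z_{0.25} = -0.6745, z_{0.8} = 0.8416.
σ = (2.708 − 1.649)/(0.8416 − (-0.6745)) = 0.699.
μ = 1.649 − (-0.6745)·0.699 = 2.120.

μ ≈ 2.120, σ ≈ 0.699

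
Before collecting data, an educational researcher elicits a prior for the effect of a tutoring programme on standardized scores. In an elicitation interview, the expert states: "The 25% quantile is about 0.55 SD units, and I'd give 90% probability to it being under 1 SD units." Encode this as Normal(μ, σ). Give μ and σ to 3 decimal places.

The p-quantile of Normal(μ,σ) is μ + z_p·σ, with z_{0.25} = -0.6745 and z_{0.9} = 1.282.
Eliminate σ: μ = (z₂·x₁ − z₁·x₂)/(z₂ − z₁) = (1.282·0.55 − (-0.6745)·1)/1.956 = 0.705.
Then σ = (x₂ − x₁)/(z₂ − z₁) = (1 − 0.55)/1.956 = 0.230.

μ = 0.705, σ = 0.230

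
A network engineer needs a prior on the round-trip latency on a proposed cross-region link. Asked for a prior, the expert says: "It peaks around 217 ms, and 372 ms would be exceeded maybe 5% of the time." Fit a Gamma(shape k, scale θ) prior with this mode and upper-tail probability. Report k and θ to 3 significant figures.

k ≈ 10.6, θ ≈ 22.6

Gamma(k,θ) with k>1 has mode (k−1)θ, so θ = 217/(k−1).
Need P(X < 372) = 0.95 with θ tied to k this way. Start at k = 2, θ = 217: P(X<372) ≈ 0.511.
Too low — raise k to concentrate. Iterating converges to k ≈ 10.6.
Then θ = 217/(10.6−1) ≈ 22.6.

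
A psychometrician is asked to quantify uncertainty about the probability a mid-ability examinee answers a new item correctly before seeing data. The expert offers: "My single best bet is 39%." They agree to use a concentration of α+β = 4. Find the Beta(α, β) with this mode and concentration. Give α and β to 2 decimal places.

α = 1.78, β = 2.22

For α,β > 1 the Beta mode is (α−1)/(α+β−2). With α+β = 4, the mode is (α−1)/2.
Set (α−1)/2 = 0.39 → α = 1 + 0.39·2 = 1.78.
β = 4 − α = 2.22.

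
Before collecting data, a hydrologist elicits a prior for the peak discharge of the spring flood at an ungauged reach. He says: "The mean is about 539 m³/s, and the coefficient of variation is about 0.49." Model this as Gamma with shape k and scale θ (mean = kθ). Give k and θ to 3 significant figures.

For Gamma(k, scale θ): mean = kθ, variance = kθ², so CV = 1/√k.
CV = 0.49, hence k = 1/CV² = 4.16.
Then θ = mean/k = 539/4.16 = 129.

k ≈ 4.16, θ ≈ 129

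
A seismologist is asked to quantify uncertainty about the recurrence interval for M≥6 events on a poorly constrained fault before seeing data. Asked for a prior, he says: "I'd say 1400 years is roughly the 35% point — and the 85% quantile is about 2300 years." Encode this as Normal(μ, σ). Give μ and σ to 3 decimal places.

μ = 1643.916, σ = 633.021

The p-quantile of Normal(μ,σ) is μ + z_p·σ, with z_{0.35} = -0.3853 and z_{0.85} = 1.036.
Eliminate σ: μ = (z₂·x₁ − z₁·x₂)/(z₂ − z₁) = (1.036·1400 − (-0.3853)·2300)/1.422 = 1643.916.
Then σ = (x₂ − x₁)/(z₂ − z₁) = (2300 − 1400)/1.422 = 633.021.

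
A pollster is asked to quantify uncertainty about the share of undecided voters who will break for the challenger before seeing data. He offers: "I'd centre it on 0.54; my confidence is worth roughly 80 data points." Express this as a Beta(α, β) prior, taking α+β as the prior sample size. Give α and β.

Under the effective-sample-size interpretation, Beta(α, β) has prior mean α/(α+β) and prior sample size α+β.
So α+β = 80 and α/(α+β) = 0.54, giving α = 0.54·80 = 43.2 and β = 80 − 43.2 = 36.8.

α = 43.2, β = 36.8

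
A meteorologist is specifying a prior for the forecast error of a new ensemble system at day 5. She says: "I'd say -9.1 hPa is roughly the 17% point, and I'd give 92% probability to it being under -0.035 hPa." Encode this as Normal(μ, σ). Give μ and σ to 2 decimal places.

For Normal(μ,σ), the p-quantile is μ + z_p·σ. Here z_{0.17} = -0.9542, z_{0.92} = 1.405.
So -9.1 = μ − 0.9542σ and -0.035 = μ + 1.405σ.
Subtracting: σ = (-0.035 − -9.1)/(1.405 − (-0.9542)) = 3.84.
Then μ = -9.1 − (-0.9542)·3.84 = -5.43.

μ = -5.43, σ = 3.84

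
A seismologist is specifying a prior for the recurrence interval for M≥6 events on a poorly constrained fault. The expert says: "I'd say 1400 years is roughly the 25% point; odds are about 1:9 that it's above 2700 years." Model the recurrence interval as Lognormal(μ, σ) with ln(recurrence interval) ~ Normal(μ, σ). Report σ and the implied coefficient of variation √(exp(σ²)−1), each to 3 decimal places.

σ ≈ 0.336, CV ≈ 0.345

If T ~ Lognormal(μ,σ) then ln T ~ Normal(μ,σ), so the p-quantile of ln T is μ + z_p·σ.
ln(1400) = 7.244 and ln(2700) = 7.901; z_{0.25} = -0.6745, z_{0.9} = 1.282.
σ = (7.901 − 7.244)/(1.282 − (-0.6745)) = 0.336.
μ = 7.244 − (-0.6745)·0.336 = 7.471.
CV = √(exp(σ²)−1) = √(exp(0.1127)−1) = 0.345.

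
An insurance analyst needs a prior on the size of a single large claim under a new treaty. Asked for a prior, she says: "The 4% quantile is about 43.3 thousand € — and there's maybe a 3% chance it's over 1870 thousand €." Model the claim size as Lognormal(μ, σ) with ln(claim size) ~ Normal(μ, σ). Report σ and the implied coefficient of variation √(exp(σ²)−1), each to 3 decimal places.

σ ≈ 1.037, CV ≈ 1.389

If T ~ Lognormal(μ,σ) then ln T ~ Normal(μ,σ), so the p-quantile of ln T is μ + z_p·σ.
ln(43.3) = 3.768 and ln(1870) = 7.534; z_{0.04} = -1.751, z_{0.97} = 1.881.
σ = (7.534 − 3.768)/(1.881 − (-1.751)) = 1.037.
μ = 3.768 − (-1.751)·1.037 = 5.583.
CV = √(exp(σ²)−1) = √(exp(1.0752)−1) = 1.389.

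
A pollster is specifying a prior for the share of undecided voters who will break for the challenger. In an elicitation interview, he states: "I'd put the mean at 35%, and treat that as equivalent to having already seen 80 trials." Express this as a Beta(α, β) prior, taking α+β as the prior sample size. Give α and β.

Under the effective-sample-size interpretation, Beta(α, β) has prior mean α/(α+β) and prior sample size α+β.
So α+β = 80 and α/(α+β) = 0.35, giving α = 0.35·80 = 28 and β = 80 − 28 = 52.

α = 28, β = 52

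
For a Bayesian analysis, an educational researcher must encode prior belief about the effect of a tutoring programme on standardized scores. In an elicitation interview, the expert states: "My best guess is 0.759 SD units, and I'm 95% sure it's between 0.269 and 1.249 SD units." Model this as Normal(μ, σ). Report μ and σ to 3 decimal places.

A symmetric 95% interval runs μ ± z·σ with z = 1.96.
Half-width = 0.49, so σ = 0.49/1.96 = 0.250.
μ is the stated best guess, 0.759.

μ = 0.759, σ = 0.250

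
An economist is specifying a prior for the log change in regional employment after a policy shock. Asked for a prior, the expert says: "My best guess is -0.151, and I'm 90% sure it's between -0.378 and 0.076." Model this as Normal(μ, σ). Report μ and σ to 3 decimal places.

μ = -0.151, σ = 0.138

A symmetric 90% interval runs μ ± z·σ with z = 1.645.
Half-width = 0.227, so σ = 0.227/1.645 = 0.138.
μ is the stated best guess, -0.151.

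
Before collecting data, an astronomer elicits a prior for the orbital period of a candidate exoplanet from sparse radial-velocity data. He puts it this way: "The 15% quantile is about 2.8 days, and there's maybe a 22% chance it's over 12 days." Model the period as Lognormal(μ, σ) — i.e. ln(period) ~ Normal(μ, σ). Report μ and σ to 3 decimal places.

μ ≈ 1.864, σ ≈ 0.805

If T ~ Lognormal(μ,σ) then ln T ~ Normal(μ,σ), so the p-quantile of ln T is μ + z_p·σ.
ln(2.8) = 1.03 and ln(12) = 2.485; z_{0.15} = -1.036, z_{0.78} = 0.7722.
σ = (2.485 − 1.03)/(0.7722 − (-1.036)) = 0.805.
μ = 1.03 − (-1.036)·0.805 = 1.864.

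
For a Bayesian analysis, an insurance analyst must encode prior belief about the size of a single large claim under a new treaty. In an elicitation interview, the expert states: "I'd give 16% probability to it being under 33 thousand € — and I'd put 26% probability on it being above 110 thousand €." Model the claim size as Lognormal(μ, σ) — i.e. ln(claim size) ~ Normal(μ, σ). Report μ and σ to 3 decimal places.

If T ~ Lognormal(μ,σ) then ln T ~ Normal(μ,σ), so the p-quantile of ln T is μ + z_p·σ.
ln(33) = 3.497 and ln(110) = 4.7; z_{0.16} = -0.9945, z_{0.74} = 0.6433.
σ = (4.7 − 3.497)/(0.6433 − (-0.9945)) = 0.735.
μ = 3.497 − (-0.9945)·0.735 = 4.228.

μ ≈ 4.228, σ ≈ 0.735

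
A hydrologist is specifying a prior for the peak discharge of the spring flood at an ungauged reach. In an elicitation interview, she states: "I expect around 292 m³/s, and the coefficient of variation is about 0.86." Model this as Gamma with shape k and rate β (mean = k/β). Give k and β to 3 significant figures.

k ≈ 1.35, β ≈ 0.00463

For Gamma(k, rate β): mean = k/β, variance = k/β², so CV = 1/√k.
CV = 0.86, hence k = 1/CV² = 1.35.
Then β = k/mean = 1.35/292 = 0.00463.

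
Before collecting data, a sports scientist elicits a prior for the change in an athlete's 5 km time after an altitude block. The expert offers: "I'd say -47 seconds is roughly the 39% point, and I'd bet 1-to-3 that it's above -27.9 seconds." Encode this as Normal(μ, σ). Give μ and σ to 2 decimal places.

For Normal(μ,σ), the p-quantile is μ + z_p·σ. Here z_{0.39} = -0.2793, z_{0.75} = 0.6745.
So -47 = μ − 0.2793σ and -27.9 = μ + 0.6745σ.
Subtracting: σ = (-27.9 − -47)/(0.6745 − (-0.2793)) = 20.02.
Then μ = -47 − (-0.2793)·20.02 = -41.41.

μ = -41.41, σ = 20.02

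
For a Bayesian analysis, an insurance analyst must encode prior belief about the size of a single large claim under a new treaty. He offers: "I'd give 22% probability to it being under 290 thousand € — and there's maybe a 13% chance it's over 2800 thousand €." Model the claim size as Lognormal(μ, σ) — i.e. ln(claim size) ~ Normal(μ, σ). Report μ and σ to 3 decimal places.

μ ≈ 6.592, σ ≈ 1.194

If T ~ Lognormal(μ,σ) then ln T ~ Normal(μ,σ), so the p-quantile of ln T is μ + z_p·σ.
ln(290) = 5.67 and ln(2800) = 7.937; z_{0.22} = -0.7722, z_{0.87} = 1.126.
σ = (7.937 − 5.67)/(1.126 − (-0.7722)) = 1.194.
μ = 5.67 − (-0.7722)·1.194 = 6.592.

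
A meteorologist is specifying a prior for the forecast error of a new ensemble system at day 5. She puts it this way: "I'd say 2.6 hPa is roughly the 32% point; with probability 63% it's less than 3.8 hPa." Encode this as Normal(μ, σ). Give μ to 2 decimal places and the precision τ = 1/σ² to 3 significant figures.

μ = 3.30, τ = 0.444

The p-quantile of Normal(μ,σ) is μ + z_p·σ, with z_{0.32} = -0.4677 and z_{0.63} = 0.3319.
Eliminate σ: μ = (z₂·x₁ − z₁·x₂)/(z₂ − z₁) = (0.3319·2.6 − (-0.4677)·3.8)/0.7996 = 3.30.
Then σ = (x₂ − x₁)/(z₂ − z₁) = (3.8 − 2.6)/0.7996 = 1.50.
Precision τ = 1/σ² = 1/1.501² = 0.444.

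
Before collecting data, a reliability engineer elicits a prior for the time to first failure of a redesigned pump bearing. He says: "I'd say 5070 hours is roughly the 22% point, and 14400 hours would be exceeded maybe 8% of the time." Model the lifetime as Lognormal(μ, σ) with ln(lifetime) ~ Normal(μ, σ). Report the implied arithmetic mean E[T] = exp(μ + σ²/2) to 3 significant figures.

E[T] ≈ 8240 hours

If T ~ Lognormal(μ,σ) then ln T ~ Normal(μ,σ), so the p-quantile of ln T is μ + z_p·σ.
ln(5070) = 8.531 and ln(14400) = 9.575; z_{0.22} = -0.7722, z_{0.92} = 1.405.
σ = (9.575 − 8.531)/(1.405 − (-0.7722)) = 0.479.
μ = 8.531 − (-0.7722)·0.479 = 8.901.
E[T] = exp(μ + σ²/2) = exp(8.901 + 0.1149) = 8240 hours.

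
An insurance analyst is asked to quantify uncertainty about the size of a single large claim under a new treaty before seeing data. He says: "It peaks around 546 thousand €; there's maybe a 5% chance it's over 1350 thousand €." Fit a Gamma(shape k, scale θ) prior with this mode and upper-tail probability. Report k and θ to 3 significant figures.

k ≈ 4.32, θ ≈ 165

Gamma(k,θ) with k>1 has mode (k−1)θ, so θ = 546/(k−1).
Need P(X < 1350) = 0.95 with θ tied to k this way. Start at k = 2, θ = 546: P(X<1350) ≈ 0.707.
Too low — raise k to concentrate. Iterating converges to k ≈ 4.32.
Then θ = 546/(4.32−1) ≈ 165.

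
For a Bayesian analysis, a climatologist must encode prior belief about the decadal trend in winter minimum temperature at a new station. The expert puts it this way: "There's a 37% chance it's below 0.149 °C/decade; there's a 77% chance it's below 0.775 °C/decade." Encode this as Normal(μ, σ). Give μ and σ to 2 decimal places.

For Normal(μ,σ), the p-quantile is μ + z_p·σ. Here z_{0.37} = -0.3319, z_{0.77} = 0.7388.
So 0.149 = μ − 0.3319σ and 0.775 = μ + 0.7388σ.
Subtracting: σ = (0.775 − 0.149)/(0.7388 − (-0.3319)) = 0.58.
Then μ = 0.149 − (-0.3319)·0.58 = 0.34.

μ = 0.34, σ = 0.58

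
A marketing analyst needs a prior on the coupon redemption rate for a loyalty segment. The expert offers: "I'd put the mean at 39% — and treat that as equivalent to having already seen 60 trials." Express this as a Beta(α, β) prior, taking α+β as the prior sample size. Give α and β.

α = 23.4, β = 36.6

Under the effective-sample-size interpretation, Beta(α, β) has prior mean α/(α+β) and prior sample size α+β.
So α+β = 60 and α/(α+β) = 0.39, giving α = 0.39·60 = 23.4 and β = 60 − 23.4 = 36.6.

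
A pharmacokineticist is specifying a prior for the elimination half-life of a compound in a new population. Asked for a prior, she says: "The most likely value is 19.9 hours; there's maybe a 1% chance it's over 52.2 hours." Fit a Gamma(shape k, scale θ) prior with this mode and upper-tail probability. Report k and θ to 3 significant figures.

k ≈ 5.99, θ ≈ 3.98

Gamma(k,θ) with k>1 has mode (k−1)θ, so θ = 19.9/(k−1).
Need P(X < 52.2) = 0.99 with θ tied to k this way. Start at k = 2, θ = 19.9: P(X<52.2) ≈ 0.737.
Too low — raise k to concentrate. Iterating converges to k ≈ 5.99.
Then θ = 19.9/(5.99−1) ≈ 3.98.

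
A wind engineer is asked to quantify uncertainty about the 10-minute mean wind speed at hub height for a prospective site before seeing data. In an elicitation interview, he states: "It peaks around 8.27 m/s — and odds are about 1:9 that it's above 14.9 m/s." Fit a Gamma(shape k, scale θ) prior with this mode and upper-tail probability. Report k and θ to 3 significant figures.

Gamma(k,θ) with k>1 has mode (k−1)θ, so θ = 8.27/(k−1).
Need P(X < 14.9) = 0.9 with θ tied to k this way. Start at k = 2, θ = 8.27: P(X<14.9) ≈ 0.538.
Too low — raise k to concentrate. Iterating converges to k ≈ 6.49.
Then θ = 8.27/(6.49−1) ≈ 1.51.

k ≈ 6.49, θ ≈ 1.51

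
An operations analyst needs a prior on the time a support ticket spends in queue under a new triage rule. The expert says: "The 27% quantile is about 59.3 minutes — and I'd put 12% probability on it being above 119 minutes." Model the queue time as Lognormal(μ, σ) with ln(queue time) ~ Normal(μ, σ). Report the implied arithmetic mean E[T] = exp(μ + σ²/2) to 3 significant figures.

If T ~ Lognormal(μ,σ) then ln T ~ Normal(μ,σ), so the p-quantile of ln T is μ + z_p·σ.
ln(59.3) = 4.083 and ln(119) = 4.779; z_{0.27} = -0.6128, z_{0.88} = 1.175.
σ = (4.779 − 4.083)/(1.175 − (-0.6128)) = 0.390.
μ = 4.083 − (-0.6128)·0.390 = 4.321.
E[T] = exp(μ + σ²/2) = exp(4.321 + 0.0759) = 81.2 minutes.

E[T] ≈ 81.2 minutes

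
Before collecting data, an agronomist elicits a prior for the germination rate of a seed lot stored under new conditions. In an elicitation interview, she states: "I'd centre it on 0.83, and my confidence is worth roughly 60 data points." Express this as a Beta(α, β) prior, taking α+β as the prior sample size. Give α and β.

α = 49.8, β = 10.2

Under the effective-sample-size interpretation, Beta(α, β) has prior mean α/(α+β) and prior sample size α+β.
So α+β = 60 and α/(α+β) = 0.83, giving α = 0.83·60 = 49.8 and β = 60 − 49.8 = 10.2.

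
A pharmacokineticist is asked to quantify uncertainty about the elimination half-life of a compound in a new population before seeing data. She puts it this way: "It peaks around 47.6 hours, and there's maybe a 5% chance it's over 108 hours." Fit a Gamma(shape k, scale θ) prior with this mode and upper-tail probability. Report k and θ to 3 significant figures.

k ≈ 5.09, θ ≈ 11.6

Gamma(k,θ) with k>1 has mode (k−1)θ, so θ = 47.6/(k−1).
Need P(X < 108) = 0.95 with θ tied to k this way. Start at k = 2, θ = 47.6: P(X<108) ≈ 0.662.
Too low — raise k to concentrate. Iterating converges to k ≈ 5.09.
Then θ = 47.6/(5.09−1) ≈ 11.6.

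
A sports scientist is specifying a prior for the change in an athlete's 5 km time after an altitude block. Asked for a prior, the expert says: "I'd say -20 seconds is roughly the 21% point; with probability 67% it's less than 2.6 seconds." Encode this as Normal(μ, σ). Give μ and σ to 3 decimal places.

μ = -5.377, σ = 18.133

The p-quantile of Normal(μ,σ) is μ + z_p·σ, with z_{0.21} = -0.8064 and z_{0.67} = 0.4399.
Eliminate σ: μ = (z₂·x₁ − z₁·x₂)/(z₂ − z₁) = (0.4399·-20 − (-0.8064)·2.6)/1.246 = -5.377.
Then σ = (x₂ − x₁)/(z₂ − z₁) = (2.6 − -20)/1.246 = 18.133.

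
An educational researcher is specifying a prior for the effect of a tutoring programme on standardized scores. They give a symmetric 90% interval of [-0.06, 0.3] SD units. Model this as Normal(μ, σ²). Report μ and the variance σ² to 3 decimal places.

μ = 0.120, σ² = 0.012

A symmetric 90% interval runs μ ± z·σ with z = 1.645.
Half-width = 0.18, so σ = 0.18/1.645 = 0.1094 and σ² = 0.012.
μ is the interval midpoint, 0.120.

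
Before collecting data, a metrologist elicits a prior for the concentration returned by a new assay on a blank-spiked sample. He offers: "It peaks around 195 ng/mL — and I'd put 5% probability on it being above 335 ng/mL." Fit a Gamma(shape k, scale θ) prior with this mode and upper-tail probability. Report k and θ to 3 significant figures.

Gamma(k,θ) with k>1 has mode (k−1)θ, so θ = 195/(k−1).
Need P(X < 335) = 0.95 with θ tied to k this way. Start at k = 2, θ = 195: P(X<335) ≈ 0.512.
Too low — raise k to concentrate. Iterating converges to k ≈ 10.5.
Then θ = 195/(10.5−1) ≈ 20.5.

k ≈ 10.5, θ ≈ 20.5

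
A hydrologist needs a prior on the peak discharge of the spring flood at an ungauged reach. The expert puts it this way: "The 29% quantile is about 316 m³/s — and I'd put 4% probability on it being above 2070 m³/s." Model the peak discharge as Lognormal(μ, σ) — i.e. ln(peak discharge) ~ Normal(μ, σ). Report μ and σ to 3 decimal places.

If T ~ Lognormal(μ,σ) then ln T ~ Normal(μ,σ), so the p-quantile of ln T is μ + z_p·σ.
ln(316) = 5.756 and ln(2070) = 7.635; z_{0.29} = -0.5534, z_{0.96} = 1.751.
σ = (7.635 − 5.756)/(1.751 − (-0.5534)) = 0.816.
μ = 5.756 − (-0.5534)·0.816 = 6.207.

μ ≈ 6.207, σ ≈ 0.816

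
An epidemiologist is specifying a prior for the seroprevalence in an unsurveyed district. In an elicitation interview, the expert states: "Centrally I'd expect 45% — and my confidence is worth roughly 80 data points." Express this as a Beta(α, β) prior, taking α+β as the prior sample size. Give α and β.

α = 36, β = 44

Under the effective-sample-size interpretation, Beta(α, β) has prior mean α/(α+β) and prior sample size α+β.
So α+β = 80 and α/(α+β) = 0.45, giving α = 0.45·80 = 36 and β = 80 − 36 = 44.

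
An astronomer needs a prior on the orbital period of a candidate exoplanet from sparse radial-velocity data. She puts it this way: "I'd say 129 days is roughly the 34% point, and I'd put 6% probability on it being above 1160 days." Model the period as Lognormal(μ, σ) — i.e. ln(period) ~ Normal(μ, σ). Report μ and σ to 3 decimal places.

μ ≈ 5.320, σ ≈ 1.116

If T ~ Lognormal(μ,σ) then ln T ~ Normal(μ,σ), so the p-quantile of ln T is μ + z_p·σ.
ln(129) = 4.86 and ln(1160) = 7.056; z_{0.34} = -0.4125, z_{0.94} = 1.555.
σ = (7.056 − 4.86)/(1.555 − (-0.4125)) = 1.116.
μ = 4.86 − (-0.4125)·1.116 = 5.320.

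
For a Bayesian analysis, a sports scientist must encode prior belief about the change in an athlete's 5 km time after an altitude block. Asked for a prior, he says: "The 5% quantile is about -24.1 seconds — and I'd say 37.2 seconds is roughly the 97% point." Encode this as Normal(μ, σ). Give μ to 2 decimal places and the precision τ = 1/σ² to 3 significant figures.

μ = 4.50, τ = 0.00331

The p-quantile of Normal(μ,σ) is μ + z_p·σ, with z_{0.05} = -1.645 and z_{0.97} = 1.881.
Eliminate σ: μ = (z₂·x₁ − z₁·x₂)/(z₂ − z₁) = (1.881·-24.1 − (-1.645)·37.2)/3.526 = 4.50.
Then σ = (x₂ − x₁)/(z₂ − z₁) = (37.2 − -24.1)/3.526 = 17.39.
Precision τ = 1/σ² = 1/17.39² = 0.00331.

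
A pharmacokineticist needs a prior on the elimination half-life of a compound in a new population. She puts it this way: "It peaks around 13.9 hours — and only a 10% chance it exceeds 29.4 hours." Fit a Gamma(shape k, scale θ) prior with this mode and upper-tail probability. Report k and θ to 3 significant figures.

Gamma(k,θ) with k>1 has mode (k−1)θ, so θ = 13.9/(k−1).
Need P(X < 29.4) = 0.9 with θ tied to k this way. Start at k = 2, θ = 13.9: P(X<29.4) ≈ 0.624.
Too low — raise k to concentrate. Iterating converges to k ≈ 4.42.
Then θ = 13.9/(4.42−1) ≈ 4.06.

k ≈ 4.42, θ ≈ 4.06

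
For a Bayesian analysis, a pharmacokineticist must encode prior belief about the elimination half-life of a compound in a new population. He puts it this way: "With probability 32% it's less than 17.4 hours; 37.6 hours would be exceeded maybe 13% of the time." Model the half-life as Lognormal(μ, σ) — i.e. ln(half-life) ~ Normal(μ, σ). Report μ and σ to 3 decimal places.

If T ~ Lognormal(μ,σ) then ln T ~ Normal(μ,σ), so the p-quantile of ln T is μ + z_p·σ.
ln(17.4) = 2.856 and ln(37.6) = 3.627; z_{0.32} = -0.4677, z_{0.87} = 1.126.
σ = (3.627 − 2.856)/(1.126 − (-0.4677)) = 0.483.
μ = 2.856 − (-0.4677)·0.483 = 3.083.

μ ≈ 3.083, σ ≈ 0.483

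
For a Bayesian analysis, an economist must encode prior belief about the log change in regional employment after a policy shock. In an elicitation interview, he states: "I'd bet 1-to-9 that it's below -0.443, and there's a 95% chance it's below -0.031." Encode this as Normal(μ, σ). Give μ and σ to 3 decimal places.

μ = -0.263, σ = 0.141

For Normal(μ,σ), the p-quantile is μ + z_p·σ. Here z_{0.1} = -1.282, z_{0.95} = 1.645.
So -0.443 = μ − 1.282σ and -0.031 = μ + 1.645σ.
Subtracting: σ = (-0.031 − -0.443)/(1.645 − (-1.282)) = 0.141.
Then μ = -0.443 − (-1.282)·0.141 = -0.263.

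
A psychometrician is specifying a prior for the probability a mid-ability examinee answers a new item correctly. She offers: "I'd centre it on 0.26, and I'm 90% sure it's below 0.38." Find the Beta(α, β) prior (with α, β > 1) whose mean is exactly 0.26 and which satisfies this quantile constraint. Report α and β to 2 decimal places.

With mean 0.26 fixed, write α = 0.26s, β = 0.74s where s = α+β.
Need P(θ < 0.38) = 0.9 under Beta(0.26s, 0.74s). Normal approximation: (q−m)/√(m(1−m)/s) ≈ z_{0.9} = 1.28, so s ≈ 0.26·0.74·(1.28)²/(0.38−0.26)² = 21.9.
At s = 21.9: P(θ<0.38) ≈ 0.895. Adjusting to match 0.9 gives s ≈ 23.07.
So α = 0.26·23.07 ≈ 6.00, β = 0.74·23.07 ≈ 17.07.

α ≈ 6.00, β ≈ 17.07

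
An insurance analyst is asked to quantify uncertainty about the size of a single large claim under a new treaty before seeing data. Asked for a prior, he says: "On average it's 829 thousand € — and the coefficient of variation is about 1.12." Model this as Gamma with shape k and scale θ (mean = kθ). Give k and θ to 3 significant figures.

k ≈ 0.797, θ ≈ 1040

For Gamma(k, scale θ): mean = kθ, variance = kθ², so CV = 1/√k.
CV = 1.12, hence k = 1/CV² = 0.797.
Then θ = mean/k = 829/0.797 = 1040.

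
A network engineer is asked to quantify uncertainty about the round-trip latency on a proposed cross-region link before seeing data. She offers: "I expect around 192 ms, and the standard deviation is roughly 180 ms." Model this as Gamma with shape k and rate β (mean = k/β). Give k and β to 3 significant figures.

k ≈ 1.14, β ≈ 0.00593

For Gamma(k, rate β): mean = k/β, variance = k/β², so CV = 1/√k.
CV = SD/mean = 180/192 = 0.9375, hence k = 1/CV² = 1.14.
Then β = k/mean = 1.14/192 = 0.00593.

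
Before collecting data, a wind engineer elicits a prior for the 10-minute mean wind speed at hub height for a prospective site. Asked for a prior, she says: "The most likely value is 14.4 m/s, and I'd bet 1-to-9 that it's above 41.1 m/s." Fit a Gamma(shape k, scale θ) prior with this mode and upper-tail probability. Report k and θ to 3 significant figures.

Gamma(k,θ) with k>1 has mode (k−1)θ, so θ = 14.4/(k−1).
Need P(X < 41.1) = 0.9 with θ tied to k this way. Start at k = 2, θ = 14.4: P(X<41.1) ≈ 0.778.
Too low — raise k to concentrate. Iterating converges to k ≈ 2.73.
Then θ = 14.4/(2.73−1) ≈ 8.3.

k ≈ 2.73, θ ≈ 8.3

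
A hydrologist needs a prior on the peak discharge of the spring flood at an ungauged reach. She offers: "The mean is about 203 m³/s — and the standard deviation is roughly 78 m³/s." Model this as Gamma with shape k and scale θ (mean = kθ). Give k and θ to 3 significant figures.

k ≈ 6.77, θ ≈ 30

For Gamma(k, scale θ): mean = kθ, variance = kθ², so CV = 1/√k.
CV = SD/mean = 78/203 = 0.3842, hence k = 1/CV² = 6.77.
Then θ = mean/k = 203/6.77 = 30.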